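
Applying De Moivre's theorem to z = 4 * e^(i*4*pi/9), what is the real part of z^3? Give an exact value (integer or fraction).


Step 1: By De Moivre's theorem, z^3 = 4^3 * e^(i*3*4*pi/9) = 64 * (cos(4*pi/3) + i*sin(4*pi/3))
Step 2: |z|^3 = 4^3 = 64
Step 3: The angle 4*pi/3 already lies in [0, 2*pi)
Step 4: cos(4*pi/3) = -1/2
Step 5: Re(z^3) = 64 * (-1/2) = -32

-32


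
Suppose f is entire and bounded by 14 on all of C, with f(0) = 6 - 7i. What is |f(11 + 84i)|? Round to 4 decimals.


Step 1: By Liouville's theorem, a bounded entire function is constant.
Step 2: f(z) = f(0) = 6 - 7i for all z.
Step 3: |f(w)| = |6 - 7i| = sqrt(36 + 49)
Step 4: = 9.2195

9.2195


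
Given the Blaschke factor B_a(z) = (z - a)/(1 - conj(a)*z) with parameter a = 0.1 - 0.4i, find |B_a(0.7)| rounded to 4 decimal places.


Step 1: Numerator z0 - a = 0.7 - (0.1 - 0.4i) = 0.6 + 0.4i
Step 2: Denominator 1 - conj(a)*z0 = 1 - (0.1 + 0.4i)*0.7 = 0.93 - 0.28i
Step 3: |z0 - a|^2 = 0.6^2 + 0.4^2 = 0.52; |1 - conj(a)*z0|^2 = 0.93^2 + (-0.28)^2 = 0.9433
Step 4: |B_a(0.7)| = sqrt(0.52 / 0.9433) = sqrt(0.551256)
Step 5: = 0.7425

0.7425


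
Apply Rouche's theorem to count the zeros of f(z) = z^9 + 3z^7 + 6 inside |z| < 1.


Step 1: On |z| = 1 the three terms have sizes |z^9| = 1^9 = 1, |3z^7| = 3*1^7 = 3, |6| = 6
Step 2: The dominant term is g(z) = 6; let h(z) = z^9 + 3z^7 so f = g + h
Step 3: On |z| = 1: |g| = 6 and |h| <= 1 + 3 = 4
Step 4: Since 6 > 4, |h| < |g| on |z| = 1, so by Rouche f has the same number of zeros as g inside |z| < 1
Step 5: g(z) = 6 is a nonzero constant with no zeros inside |z| < 1. Answer = 0

0


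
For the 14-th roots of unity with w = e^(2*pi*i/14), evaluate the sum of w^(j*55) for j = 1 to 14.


Step 1: The sum sum_{j=1}^{n} w^(k*j) equals n if n | k, else 0.
Step 2: Here n = 14, k = 55
Step 3: Does n divide k? 14 | 55 -> False
Step 4: Sum = 0

0


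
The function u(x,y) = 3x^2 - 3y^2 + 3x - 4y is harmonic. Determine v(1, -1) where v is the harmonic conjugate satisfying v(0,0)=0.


Step 1: v_x = -u_y = 6y + 4
Step 2: v_y = u_x = 6x + 3
Step 3: v = 6xy + 4x + 3y + C
Step 4: v(0,0) = 0 => C = 0
Step 5: v(1, -1) = -5

-5


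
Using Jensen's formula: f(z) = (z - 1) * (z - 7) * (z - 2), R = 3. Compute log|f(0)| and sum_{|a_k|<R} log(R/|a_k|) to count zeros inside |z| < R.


Jensen's formula: (1/2pi)*integral log|f(Re^it)|dt = log|f(0)| + sum_{|a_k|<R} log(R/|a_k|)
Step 1: f(0) = (-1) * (-7) * (-2) = -14
Step 2: log|f(0)| = log|1| + log|7| + log|2| = 2.6391
Step 3: Zeros inside |z| < 3: 1, 2
Step 4: Jensen sum = log(3/1) + log(3/2) = 1.5041
Step 5: n(R) = number of terms in the Jensen sum = count of zeros inside |z| < 3 = 2

2


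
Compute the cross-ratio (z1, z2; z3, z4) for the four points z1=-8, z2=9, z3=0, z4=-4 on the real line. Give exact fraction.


Step 1: (z1-z3)(z2-z4) = (-8) * 13 = -104
Step 2: (z1-z4)(z2-z3) = (-4) * 9 = -36
Step 3: Cross-ratio = 104/36 = 26/9

26/9


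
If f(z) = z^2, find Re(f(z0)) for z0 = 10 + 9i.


Step 1: z0 = 10 + 9i
Step 2: z0^2 = 10^2 - 9^2 + 180i
Step 3: real part = 100 - 81 = 19

19


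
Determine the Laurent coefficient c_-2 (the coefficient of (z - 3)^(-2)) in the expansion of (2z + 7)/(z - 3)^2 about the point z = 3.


Step 1: Write the numerator in powers of (z - 3): 2z + 7 = 2(z - 3) + (2*3 + 7) = 2(z - 3) + 13
Step 2: Divide by (z - 3)^2: f(z) = 13(z - 3)^(-2) + 2(z - 3)^(-1)
Step 3: This finite sum is the Laurent series of f about z = 3.
Step 4: Coefficient of (z - 3)^(-2) = 2*3 + 7 = 13

13


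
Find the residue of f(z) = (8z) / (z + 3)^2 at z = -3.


Step 1: Pole of order 2 at z = -3
Step 2: Res = lim d/dz [(z + 3)^2 * f(z)] as z -> -3
Step 3: (z + 3)^2 * f(z) = 8z
Step 4: d/dz[8z] = 8

8


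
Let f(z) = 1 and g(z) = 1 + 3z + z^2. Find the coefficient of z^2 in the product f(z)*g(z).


Step 1: z^2 term in f*g comes from: (1)*(z^2) + (0)*(3z) + (0)*(1)
Step 2: = 1 + 0 + 0
Step 3: = 1

1


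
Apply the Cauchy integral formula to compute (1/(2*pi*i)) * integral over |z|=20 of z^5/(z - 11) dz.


Step 1: f(z) = z^5, a = 11 is inside |z| = 20
Step 2: By Cauchy integral formula: (1/(2pi*i)) * integral = f(a)
Step 3: f(11) = 11^5 = 161051

161051


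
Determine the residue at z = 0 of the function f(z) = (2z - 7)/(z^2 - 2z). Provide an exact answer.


Step 1: Q(z) = z^2 - 2z = (z)(z - 2)
Step 2: Q'(z) = 2z - 2
Step 3: Q'(0) = -2, P(0) = -7
Step 4: Res = P(0)/Q'(0) = -7/(-2) = 7/2

7/2


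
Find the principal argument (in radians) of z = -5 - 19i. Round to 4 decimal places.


Step 1: z = -5 - 19i
Step 2: arg(z) = atan2(-19, -5)
Step 3: arg(z) = -1.8281

-1.8281


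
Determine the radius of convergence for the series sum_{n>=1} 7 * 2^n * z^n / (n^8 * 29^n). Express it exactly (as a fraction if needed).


Step 1: General term a_n = 7 * 2^n / (n^8 * 29^n)
Step 2: By the root test, |a_n|^(1/n) = 7^(1/n) * 2 / (n^(8/n) * 29) -> 2/29 as n -> infinity (since 7^(1/n) -> 1 and n^(8/n) -> 1)
Step 3: R = 1/lim|a_n|^(1/n) = 29/2

29/2


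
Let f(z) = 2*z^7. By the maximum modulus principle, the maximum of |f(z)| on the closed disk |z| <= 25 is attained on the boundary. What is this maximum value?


Step 1: On |z| = 25, |f(z)| = 2 * |z|^7 = 2 * 25^7
Step 2: By maximum modulus principle, maximum is on boundary.
Step 3: Maximum = 2 * 6103515625 = 12207031250

12207031250


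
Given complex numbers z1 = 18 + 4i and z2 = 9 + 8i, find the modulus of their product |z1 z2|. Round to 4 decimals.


Step 1: |z1| = sqrt(18^2 + 4^2) = sqrt(340)
Step 2: |z2| = sqrt(9^2 + 8^2) = sqrt(145)
Step 3: |z1*z2| = |z1|*|z2| = sqrt(340) * sqrt(145) = sqrt(340 * 145) = sqrt(49300)
Step 4: = 222.036

222.036


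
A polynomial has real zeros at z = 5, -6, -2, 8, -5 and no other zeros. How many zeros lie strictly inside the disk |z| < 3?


Step 1: Check each root:
  z = 5: |5| = 5 >= 3
  z = -6: |-6| = 6 >= 3
  z = -2: |-2| = 2 < 3
  z = 8: |8| = 8 >= 3
  z = -5: |-5| = 5 >= 3
Step 2: Count = 1

1


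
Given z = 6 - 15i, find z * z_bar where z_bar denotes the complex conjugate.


Step 1: conj(z) = 6 + 15i
Step 2: z * conj(z) = 6^2 + (-15)^2
Step 3: = 36 + 225 = 261

261


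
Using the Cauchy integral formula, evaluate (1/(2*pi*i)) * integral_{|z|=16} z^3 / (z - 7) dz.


Step 1: f(z) = z^3, a = 7 is inside |z| = 16
Step 2: By Cauchy integral formula: (1/(2pi*i)) * integral = f(a)
Step 3: f(7) = 7^3 = 343

343


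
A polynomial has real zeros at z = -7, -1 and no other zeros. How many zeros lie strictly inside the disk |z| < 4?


Step 1: Check each root:
  z = -7: |-7| = 7 >= 4
  z = -1: |-1| = 1 < 4
Step 2: Count = 1

1


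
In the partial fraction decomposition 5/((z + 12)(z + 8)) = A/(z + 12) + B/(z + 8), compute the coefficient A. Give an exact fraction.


Step 1: Multiply both sides by (z + 12) and set z = -12
Step 2: A = 5 / (-12 + 8)
Step 3: A = 5 / (-4)
Step 4: A = -5/4

-5/4


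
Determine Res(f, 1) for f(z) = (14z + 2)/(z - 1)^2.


Step 1: Pole of order 2 at z = 1
Step 2: Res = lim d/dz [(z - 1)^2 * f(z)] as z -> 1
Step 3: (z - 1)^2 * f(z) = 14z + 2
Step 4: d/dz[14z + 2] = 14

14


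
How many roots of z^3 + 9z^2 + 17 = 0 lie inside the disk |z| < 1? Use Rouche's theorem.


Step 1: On |z| = 1 the three terms have sizes |z^3| = 1^3 = 1, |9z^2| = 9*1^2 = 9, |17| = 17
Step 2: The dominant term is g(z) = 17; let h(z) = z^3 + 9z^2 so f = g + h
Step 3: On |z| = 1: |g| = 17 and |h| <= 1 + 9 = 10
Step 4: Since 17 > 10, |h| < |g| on |z| = 1, so by Rouche f has the same number of zeros as g inside |z| < 1
Step 5: g(z) = 17 is a nonzero constant with no zeros inside |z| < 1. Answer = 0

0


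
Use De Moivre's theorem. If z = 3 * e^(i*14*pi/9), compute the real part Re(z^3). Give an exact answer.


Step 1: By De Moivre's theorem, z^3 = 3^3 * e^(i*3*14*pi/9) = 27 * (cos(14*pi/3) + i*sin(14*pi/3))
Step 2: |z|^3 = 3^3 = 27
Step 3: Reduce the angle mod 2*pi: 14*pi/3 - 4*pi = 2*pi/3
Step 4: cos(2*pi/3) = -1/2
Step 5: Re(z^3) = 27 * (-1/2) = -27/2

-27/2


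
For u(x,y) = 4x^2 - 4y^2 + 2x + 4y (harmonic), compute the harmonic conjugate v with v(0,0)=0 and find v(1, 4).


Step 1: v_x = -u_y = 8y - 4
Step 2: v_y = u_x = 8x + 2
Step 3: v = 8xy - 4x + 2y + C
Step 4: v(0,0) = 0 => C = 0
Step 5: v(1, 4) = 36

36


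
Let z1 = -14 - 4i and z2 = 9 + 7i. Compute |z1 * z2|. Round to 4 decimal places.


Step 1: |z1| = sqrt((-14)^2 + (-4)^2) = sqrt(212)
Step 2: |z2| = sqrt(9^2 + 7^2) = sqrt(130)
Step 3: |z1*z2| = |z1|*|z2| = sqrt(212) * sqrt(130) = sqrt(212 * 130) = sqrt(27560)
Step 4: = 166.012

166.012


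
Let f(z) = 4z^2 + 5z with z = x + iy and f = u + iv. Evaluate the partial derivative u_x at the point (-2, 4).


Step 1: f(z) = 4(x+iy)^2 + 5(x+iy) + 0
Step 2: u = 4(x^2 - y^2) + 5x + 0
Step 3: u_x = 8x + 5
Step 4: At (-2, 4): u_x = -16 + 5 = -11

-11


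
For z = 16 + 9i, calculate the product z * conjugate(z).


Step 1: conj(z) = 16 - 9i
Step 2: z * conj(z) = 16^2 + 9^2
Step 3: = 256 + 81 = 337

337


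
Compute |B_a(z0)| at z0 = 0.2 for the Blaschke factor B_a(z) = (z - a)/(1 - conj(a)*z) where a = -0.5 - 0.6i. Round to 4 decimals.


Step 1: Numerator z0 - a = 0.2 - (-0.5 - 0.6i) = 0.7 + 0.6i
Step 2: Denominator 1 - conj(a)*z0 = 1 - (-0.5 + 0.6i)*0.2 = 1.1 - 0.12i
Step 3: |z0 - a|^2 = 0.7^2 + 0.6^2 = 0.85; |1 - conj(a)*z0|^2 = 1.1^2 + (-0.12)^2 = 1.2244
Step 4: |B_a(0.2)| = sqrt(0.85 / 1.2244) = sqrt(0.694218)
Step 5: = 0.8332

0.8332


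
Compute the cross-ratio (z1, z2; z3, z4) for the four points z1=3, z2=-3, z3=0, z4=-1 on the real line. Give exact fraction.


Step 1: (z1-z3)(z2-z4) = 3 * (-2) = -6
Step 2: (z1-z4)(z2-z3) = 4 * (-3) = -12
Step 3: Cross-ratio = 6/12 = 1/2

1/2


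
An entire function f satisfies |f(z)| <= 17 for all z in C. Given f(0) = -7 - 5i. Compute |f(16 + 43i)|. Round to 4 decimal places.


Step 1: By Liouville's theorem, a bounded entire function is constant.
Step 2: f(z) = f(0) = -7 - 5i for all z.
Step 3: |f(w)| = |-7 - 5i| = sqrt(49 + 25)
Step 4: = 8.6023

8.6023


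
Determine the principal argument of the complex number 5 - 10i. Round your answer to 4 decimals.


Step 1: z = 5 - 10i
Step 2: arg(z) = atan2(-10, 5)
Step 3: arg(z) = -1.1071

-1.1071


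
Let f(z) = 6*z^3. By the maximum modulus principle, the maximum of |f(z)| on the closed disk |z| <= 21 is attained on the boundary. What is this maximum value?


Step 1: On |z| = 21, |f(z)| = 6 * |z|^3 = 6 * 21^3
Step 2: By maximum modulus principle, maximum is on boundary.
Step 3: Maximum = 6 * 9261 = 55566

55566


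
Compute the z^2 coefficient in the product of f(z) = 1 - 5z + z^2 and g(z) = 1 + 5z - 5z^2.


Step 1: z^2 term in f*g comes from: (1)*(-5z^2) + (-5z)*(5z) + (z^2)*(1)
Step 2: = -5 - 25 + 1
Step 3: = -29

-29


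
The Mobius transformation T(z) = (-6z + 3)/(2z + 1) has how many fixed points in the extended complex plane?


Step 1: Fixed points satisfy T(z) = z
Step 2: 2z^2 + 7z - 3 = 0
Step 3: Discriminant = 7^2 - 4*2*(-3) = 73
Step 4: Number of fixed points = 2

2


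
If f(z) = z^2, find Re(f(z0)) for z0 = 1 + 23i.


Step 1: z0 = 1 + 23i
Step 2: z0^2 = 1^2 - 23^2 + 46i
Step 3: real part = 1 - 529 = -528

-528


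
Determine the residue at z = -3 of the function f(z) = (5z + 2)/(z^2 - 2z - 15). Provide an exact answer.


Step 1: Q(z) = z^2 - 2z - 15 = (z + 3)(z - 5)
Step 2: Q'(z) = 2z - 2
Step 3: Q'(-3) = -8, P(-3) = -13
Step 4: Res = P(-3)/Q'(-3) = -13/(-8) = 13/8

13/8


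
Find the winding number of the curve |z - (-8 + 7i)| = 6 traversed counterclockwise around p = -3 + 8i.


Step 1: Center c = (-8, 7), radius = 6
Step 2: |p - c|^2 = 5^2 + 1^2 = 26
Step 3: r^2 = 36
Step 4: |p-c| < r so winding number = 1

1


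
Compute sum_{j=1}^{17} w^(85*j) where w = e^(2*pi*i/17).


Step 1: The sum sum_{j=1}^{n} w^(k*j) equals n if n | k, else 0.
Step 2: Here n = 17, k = 85
Step 3: Does n divide k? 17 | 85 -> True
Step 4: Sum = 17

17


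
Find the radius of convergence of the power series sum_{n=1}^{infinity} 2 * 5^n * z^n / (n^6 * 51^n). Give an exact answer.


Step 1: General term a_n = 2 * 5^n / (n^6 * 51^n)
Step 2: By the root test, |a_n|^(1/n) = 2^(1/n) * 5 / (n^(6/n) * 51) -> 5/51 as n -> infinity (since 2^(1/n) -> 1 and n^(6/n) -> 1)
Step 3: R = 1/lim|a_n|^(1/n) = 51/5

51/5


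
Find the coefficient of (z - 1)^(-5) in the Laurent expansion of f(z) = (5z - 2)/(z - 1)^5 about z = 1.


Step 1: Write the numerator in powers of (z - 1): 5z - 2 = 5(z - 1) + (5*1 - 2) = 5(z - 1) + 3
Step 2: Divide by (z - 1)^5: f(z) = 3(z - 1)^(-5) + 5(z - 1)^(-4)
Step 3: This finite sum is the Laurent series of f about z = 1.
Step 4: Coefficient of (z - 1)^(-5) = 5*1 - 2 = 3

3


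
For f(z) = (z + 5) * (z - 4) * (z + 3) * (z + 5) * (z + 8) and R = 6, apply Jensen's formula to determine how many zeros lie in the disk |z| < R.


Jensen's formula: (1/2pi)*integral log|f(Re^it)|dt = log|f(0)| + sum_{|a_k|<R} log(R/|a_k|)
Step 1: f(0) = 5 * (-4) * 3 * 5 * 8 = -2400
Step 2: log|f(0)| = log|-5| + log|4| + log|-3| + log|-5| + log|-8| = 7.7832
Step 3: Zeros inside |z| < 6: -5, 4, -3, -5
Step 4: Jensen sum = log(6/5) + log(6/4) + log(6/3) + log(6/5) = 1.4633
Step 5: n(R) = number of terms in the Jensen sum = count of zeros inside |z| < 6 = 4

4


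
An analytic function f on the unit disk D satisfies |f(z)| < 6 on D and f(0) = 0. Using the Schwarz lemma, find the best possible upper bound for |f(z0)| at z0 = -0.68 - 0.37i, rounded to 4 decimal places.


Step 1: g = f/6 maps D -> D with g(0) = 0, so by the Schwarz lemma |g(z)| <= |z|, i.e. |f(z)| <= 6|z|; this is sharp (f(z) = 6z).
Step 2: |z0|^2 = (-0.68)^2 + (-0.37)^2 = 0.5993
Step 3: |z0| = sqrt(0.5993) = 0.774145
Step 4: Best bound = 6 * |z0| = 6 * 0.774145 = 4.6449

4.6449


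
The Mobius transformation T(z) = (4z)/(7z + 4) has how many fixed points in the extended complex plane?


Step 1: Fixed points satisfy T(z) = z
Step 2: 7z^2 = 0
Step 3: Discriminant = 0^2 - 4*7*0 = 0
Step 4: Number of fixed points = 1

1


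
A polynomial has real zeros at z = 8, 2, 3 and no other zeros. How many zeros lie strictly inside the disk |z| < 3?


Step 1: Check each root:
  z = 8: |8| = 8 >= 3
  z = 2: |2| = 2 < 3
  z = 3: |3| = 3 >= 3
Step 2: Count = 1

1


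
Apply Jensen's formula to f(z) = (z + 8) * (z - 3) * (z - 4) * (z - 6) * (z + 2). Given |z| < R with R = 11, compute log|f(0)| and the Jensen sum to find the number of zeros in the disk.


Jensen's formula: (1/2pi)*integral log|f(Re^it)|dt = log|f(0)| + sum_{|a_k|<R} log(R/|a_k|)
Step 1: f(0) = 8 * (-3) * (-4) * (-6) * 2 = -1152
Step 2: log|f(0)| = log|-8| + log|3| + log|4| + log|6| + log|-2| = 7.0493
Step 3: Zeros inside |z| < 11: -8, 3, 4, 6, -2
Step 4: Jensen sum = log(11/8) + log(11/3) + log(11/4) + log(11/6) + log(11/2) = 4.9402
Step 5: n(R) = number of terms in the Jensen sum = count of zeros inside |z| < 11 = 5

5


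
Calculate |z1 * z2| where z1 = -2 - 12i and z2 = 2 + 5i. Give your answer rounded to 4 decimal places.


Step 1: |z1| = sqrt((-2)^2 + (-12)^2) = sqrt(148)
Step 2: |z2| = sqrt(2^2 + 5^2) = sqrt(29)
Step 3: |z1*z2| = |z1|*|z2| = sqrt(148) * sqrt(29) = sqrt(148 * 29) = sqrt(4292)
Step 4: = 65.5134

65.5134


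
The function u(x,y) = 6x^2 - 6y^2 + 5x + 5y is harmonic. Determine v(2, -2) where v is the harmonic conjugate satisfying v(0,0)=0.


Step 1: v_x = -u_y = 12y - 5
Step 2: v_y = u_x = 12x + 5
Step 3: v = 12xy - 5x + 5y + C
Step 4: v(0,0) = 0 => C = 0
Step 5: v(2, -2) = -68

-68


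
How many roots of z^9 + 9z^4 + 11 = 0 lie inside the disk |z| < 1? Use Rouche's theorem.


Step 1: On |z| = 1 the three terms have sizes |z^9| = 1^9 = 1, |9z^4| = 9*1^4 = 9, |11| = 11
Step 2: The dominant term is g(z) = 11; let h(z) = z^9 + 9z^4 so f = g + h
Step 3: On |z| = 1: |g| = 11 and |h| <= 1 + 9 = 10
Step 4: Since 11 > 10, |h| < |g| on |z| = 1, so by Rouche f has the same number of zeros as g inside |z| < 1
Step 5: g(z) = 11 is a nonzero constant with no zeros inside |z| < 1. Answer = 0

0


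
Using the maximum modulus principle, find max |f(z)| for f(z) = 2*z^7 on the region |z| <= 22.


Step 1: On |z| = 22, |f(z)| = 2 * |z|^7 = 2 * 22^7
Step 2: By maximum modulus principle, maximum is on boundary.
Step 3: Maximum = 2 * 2494357888 = 4988715776

4988715776


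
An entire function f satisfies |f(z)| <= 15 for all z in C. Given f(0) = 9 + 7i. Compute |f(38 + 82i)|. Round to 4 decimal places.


Step 1: By Liouville's theorem, a bounded entire function is constant.
Step 2: f(z) = f(0) = 9 + 7i for all z.
Step 3: |f(w)| = |9 + 7i| = sqrt(81 + 49)
Step 4: = 11.4018

11.4018


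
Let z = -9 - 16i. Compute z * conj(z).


Step 1: conj(z) = -9 + 16i
Step 2: z * conj(z) = (-9)^2 + (-16)^2
Step 3: = 81 + 256 = 337

337


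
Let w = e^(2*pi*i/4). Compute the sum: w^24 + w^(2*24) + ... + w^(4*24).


Step 1: The sum sum_{j=1}^{n} w^(k*j) equals n if n | k, else 0.
Step 2: Here n = 4, k = 24
Step 3: Does n divide k? 4 | 24 -> True
Step 4: Sum = 4

4


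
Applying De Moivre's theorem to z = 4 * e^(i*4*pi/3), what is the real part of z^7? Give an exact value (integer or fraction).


Step 1: By De Moivre's theorem, z^7 = 4^7 * e^(i*7*4*pi/3) = 16384 * (cos(28*pi/3) + i*sin(28*pi/3))
Step 2: |z|^7 = 4^7 = 16384
Step 3: Reduce the angle mod 2*pi: 28*pi/3 - 8*pi = 4*pi/3
Step 4: cos(4*pi/3) = -1/2
Step 5: Re(z^7) = 16384 * (-1/2) = -8192

-8192


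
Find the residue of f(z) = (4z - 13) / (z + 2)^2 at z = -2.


Step 1: Pole of order 2 at z = -2
Step 2: Res = lim d/dz [(z + 2)^2 * f(z)] as z -> -2
Step 3: (z + 2)^2 * f(z) = 4z - 13
Step 4: d/dz[4z - 13] = 4

4


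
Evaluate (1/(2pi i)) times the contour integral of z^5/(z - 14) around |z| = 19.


Step 1: f(z) = z^5, a = 14 is inside |z| = 19
Step 2: By Cauchy integral formula: (1/(2pi*i)) * integral = f(a)
Step 3: f(14) = 14^5 = 537824

537824


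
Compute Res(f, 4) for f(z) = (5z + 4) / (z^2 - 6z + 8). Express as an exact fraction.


Step 1: Q(z) = z^2 - 6z + 8 = (z - 4)(z - 2)
Step 2: Q'(z) = 2z - 6
Step 3: Q'(4) = 2, P(4) = 24
Step 4: Res = P(4)/Q'(4) = 24/2 = 12

12


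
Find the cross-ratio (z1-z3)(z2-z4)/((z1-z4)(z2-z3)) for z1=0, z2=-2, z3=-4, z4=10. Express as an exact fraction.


Step 1: (z1-z3)(z2-z4) = 4 * (-12) = -48
Step 2: (z1-z4)(z2-z3) = (-10) * 2 = -20
Step 3: Cross-ratio = 48/20 = 12/5

12/5


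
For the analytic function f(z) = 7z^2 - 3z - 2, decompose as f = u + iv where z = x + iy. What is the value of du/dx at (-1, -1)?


Step 1: f(z) = 7(x+iy)^2 - 3(x+iy) - 2
Step 2: u = 7(x^2 - y^2) - 3x - 2
Step 3: u_x = 14x - 3
Step 4: At (-1, -1): u_x = -14 - 3 = -17

-17


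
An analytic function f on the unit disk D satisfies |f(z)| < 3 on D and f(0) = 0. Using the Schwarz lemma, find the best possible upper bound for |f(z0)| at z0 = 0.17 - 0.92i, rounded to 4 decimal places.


Step 1: g = f/3 maps D -> D with g(0) = 0, so by the Schwarz lemma |g(z)| <= |z|, i.e. |f(z)| <= 3|z|; this is sharp (f(z) = 3z).
Step 2: |z0|^2 = 0.17^2 + (-0.92)^2 = 0.8753
Step 3: |z0| = sqrt(0.8753) = 0.935575
Step 4: Best bound = 3 * |z0| = 3 * 0.935575 = 2.8067

2.8067


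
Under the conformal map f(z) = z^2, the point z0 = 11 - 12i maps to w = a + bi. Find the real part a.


Step 1: z0 = 11 - 12i
Step 2: z0^2 = 11^2 - (-12)^2 - 264i
Step 3: real part = 121 - 144 = -23

-23


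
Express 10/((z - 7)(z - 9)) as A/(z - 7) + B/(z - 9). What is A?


Step 1: Multiply both sides by (z - 7) and set z = 7
Step 2: A = 10 / (7 - 9)
Step 3: A = 10 / (-2)
Step 4: A = -5

-5


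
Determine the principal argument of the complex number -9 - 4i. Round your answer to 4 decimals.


Step 1: z = -9 - 4i
Step 2: arg(z) = atan2(-4, -9)
Step 3: arg(z) = -2.7234

-2.7234


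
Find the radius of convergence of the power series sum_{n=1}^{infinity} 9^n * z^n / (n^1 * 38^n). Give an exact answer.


Step 1: General term a_n = 9^n / (n^1 * 38^n)
Step 2: By the root test, |a_n|^(1/n) = 9 / (n^(1/n) * 38) -> 9/38 as n -> infinity (since n^(1/n) -> 1)
Step 3: R = 1/lim|a_n|^(1/n) = 38/9

38/9


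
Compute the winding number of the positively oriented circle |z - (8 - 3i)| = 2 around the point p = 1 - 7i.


Step 1: Center c = (8, -3), radius = 2
Step 2: |p - c|^2 = (-7)^2 + (-4)^2 = 65
Step 3: r^2 = 4
Step 4: |p-c| > r so winding number = 0

0


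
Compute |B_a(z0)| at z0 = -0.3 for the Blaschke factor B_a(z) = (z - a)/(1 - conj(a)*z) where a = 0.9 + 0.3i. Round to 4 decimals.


Step 1: Numerator z0 - a = -0.3 - (0.9 + 0.3i) = -1.2 - 0.3i
Step 2: Denominator 1 - conj(a)*z0 = 1 - (0.9 - 0.3i)*(-0.3) = 1.27 - 0.09i
Step 3: |z0 - a|^2 = (-1.2)^2 + (-0.3)^2 = 1.53; |1 - conj(a)*z0|^2 = 1.27^2 + (-0.09)^2 = 1.621
Step 4: |B_a(-0.3)| = sqrt(1.53 / 1.621) = sqrt(0.943862)
Step 5: = 0.9715

0.9715


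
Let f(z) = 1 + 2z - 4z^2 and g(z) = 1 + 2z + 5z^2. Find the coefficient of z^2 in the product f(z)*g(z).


Step 1: z^2 term in f*g comes from: (1)*(5z^2) + (2z)*(2z) + (-4z^2)*(1)
Step 2: = 5 + 4 - 4
Step 3: = 5

5


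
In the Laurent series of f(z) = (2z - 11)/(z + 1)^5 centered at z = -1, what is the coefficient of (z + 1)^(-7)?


Step 1: Write the numerator in powers of (z + 1): 2z - 11 = 2(z + 1) + (2*(-1) - 11) = 2(z + 1) - 13
Step 2: Divide by (z + 1)^5: f(z) = -13(z + 1)^(-5) + 2(z + 1)^(-4)
Step 3: This finite sum is the Laurent series of f about z = -1.
Step 4: Only the powers -5 and -4 appear, so the coefficient of (z + 1)^(-7) = 0

0


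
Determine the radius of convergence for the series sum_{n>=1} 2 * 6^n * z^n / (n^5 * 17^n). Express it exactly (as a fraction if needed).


Step 1: General term a_n = 2 * 6^n / (n^5 * 17^n)
Step 2: By the root test, |a_n|^(1/n) = 2^(1/n) * 6 / (n^(5/n) * 17) -> 6/17 as n -> infinity (since 2^(1/n) -> 1 and n^(5/n) -> 1)
Step 3: R = 1/lim|a_n|^(1/n) = 17/6

17/6


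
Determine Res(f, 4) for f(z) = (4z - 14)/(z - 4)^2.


Step 1: Pole of order 2 at z = 4
Step 2: Res = lim d/dz [(z - 4)^2 * f(z)] as z -> 4
Step 3: (z - 4)^2 * f(z) = 4z - 14
Step 4: d/dz[4z - 14] = 4

4


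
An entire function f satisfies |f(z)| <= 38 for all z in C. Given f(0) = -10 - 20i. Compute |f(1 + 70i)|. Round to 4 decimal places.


Step 1: By Liouville's theorem, a bounded entire function is constant.
Step 2: f(z) = f(0) = -10 - 20i for all z.
Step 3: |f(w)| = |-10 - 20i| = sqrt(100 + 400)
Step 4: = 22.3607

22.3607


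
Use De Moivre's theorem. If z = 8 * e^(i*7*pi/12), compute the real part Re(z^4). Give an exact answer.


Step 1: By De Moivre's theorem, z^4 = 8^4 * e^(i*4*7*pi/12) = 4096 * (cos(7*pi/3) + i*sin(7*pi/3))
Step 2: |z|^4 = 8^4 = 4096
Step 3: Reduce the angle mod 2*pi: 7*pi/3 - 2*pi = pi/3
Step 4: cos(pi/3) = 1/2
Step 5: Re(z^4) = 4096 * 1/2 = 2048

2048


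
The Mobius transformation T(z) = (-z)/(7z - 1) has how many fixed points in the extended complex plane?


Step 1: Fixed points satisfy T(z) = z
Step 2: 7z^2 = 0
Step 3: Discriminant = 0^2 - 4*7*0 = 0
Step 4: Number of fixed points = 1

1


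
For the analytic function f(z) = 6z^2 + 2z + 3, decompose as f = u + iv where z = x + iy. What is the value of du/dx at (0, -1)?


Step 1: f(z) = 6(x+iy)^2 + 2(x+iy) + 3
Step 2: u = 6(x^2 - y^2) + 2x + 3
Step 3: u_x = 12x + 2
Step 4: At (0, -1): u_x = 0 + 2 = 2

2


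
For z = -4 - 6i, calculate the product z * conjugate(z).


Step 1: conj(z) = -4 + 6i
Step 2: z * conj(z) = (-4)^2 + (-6)^2
Step 3: = 16 + 36 = 52

52


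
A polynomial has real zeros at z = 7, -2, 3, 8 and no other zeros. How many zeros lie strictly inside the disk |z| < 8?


Step 1: Check each root:
  z = 7: |7| = 7 < 8
  z = -2: |-2| = 2 < 8
  z = 3: |3| = 3 < 8
  z = 8: |8| = 8 >= 8
Step 2: Count = 3

3


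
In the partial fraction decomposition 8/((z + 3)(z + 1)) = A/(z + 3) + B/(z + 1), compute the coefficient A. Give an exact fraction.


Step 1: Multiply both sides by (z + 3) and set z = -3
Step 2: A = 8 / (-3 + 1)
Step 3: A = 8 / (-2)
Step 4: A = -4

-4


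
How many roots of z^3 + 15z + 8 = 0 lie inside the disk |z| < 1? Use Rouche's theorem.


Step 1: On |z| = 1 the three terms have sizes |z^3| = 1^3 = 1, |15z| = 15*1 = 15, |8| = 8
Step 2: The dominant term is g(z) = 15z; let h(z) = z^3 + 8 so f = g + h
Step 3: On |z| = 1: |g| = 15 and |h| <= 1 + 8 = 9
Step 4: Since 15 > 9, |h| < |g| on |z| = 1, so by Rouche f has the same number of zeros as g inside |z| < 1
Step 5: g(z) = 15z has 1 zero (at the origin, multiplicity 1) inside |z| < 1. Answer = 1

1


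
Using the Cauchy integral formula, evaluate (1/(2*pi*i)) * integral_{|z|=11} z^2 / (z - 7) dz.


Step 1: f(z) = z^2, a = 7 is inside |z| = 11
Step 2: By Cauchy integral formula: (1/(2pi*i)) * integral = f(a)
Step 3: f(7) = 7^2 = 49

49


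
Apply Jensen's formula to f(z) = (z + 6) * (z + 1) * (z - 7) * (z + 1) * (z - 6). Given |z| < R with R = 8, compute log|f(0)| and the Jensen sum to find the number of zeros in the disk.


Jensen's formula: (1/2pi)*integral log|f(Re^it)|dt = log|f(0)| + sum_{|a_k|<R} log(R/|a_k|)
Step 1: f(0) = 6 * 1 * (-7) * 1 * (-6) = 252
Step 2: log|f(0)| = log|-6| + log|-1| + log|7| + log|-1| + log|6| = 5.5294
Step 3: Zeros inside |z| < 8: -6, -1, 7, -1, 6
Step 4: Jensen sum = log(8/6) + log(8/1) + log(8/7) + log(8/1) + log(8/6) = 4.8678
Step 5: n(R) = number of terms in the Jensen sum = count of zeros inside |z| < 8 = 5

5


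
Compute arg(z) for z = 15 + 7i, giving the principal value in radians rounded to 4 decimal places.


Step 1: z = 15 + 7i
Step 2: arg(z) = atan2(7, 15)
Step 3: arg(z) = 0.4366

0.4366


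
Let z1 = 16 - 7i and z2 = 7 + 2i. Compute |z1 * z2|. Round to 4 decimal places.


Step 1: |z1| = sqrt(16^2 + (-7)^2) = sqrt(305)
Step 2: |z2| = sqrt(7^2 + 2^2) = sqrt(53)
Step 3: |z1*z2| = |z1|*|z2| = sqrt(305) * sqrt(53) = sqrt(305 * 53) = sqrt(16165)
Step 4: = 127.1417

127.1417


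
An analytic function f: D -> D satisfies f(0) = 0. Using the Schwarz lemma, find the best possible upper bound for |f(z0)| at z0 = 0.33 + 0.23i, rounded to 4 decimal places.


Step 1: Schwarz lemma: if f: D -> D is analytic with f(0) = 0, then |f(z)| <= |z| for all z in D, and this is sharp (f(z) = z).
Step 2: |z0|^2 = 0.33^2 + 0.23^2 = 0.1618
Step 3: |z0| = sqrt(0.1618) = 0.402244
Step 4: Best bound = |z0| = 0.4022

0.4022


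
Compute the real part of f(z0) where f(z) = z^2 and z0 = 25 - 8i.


Step 1: z0 = 25 - 8i
Step 2: z0^2 = 25^2 - (-8)^2 - 400i
Step 3: real part = 625 - 64 = 561

561


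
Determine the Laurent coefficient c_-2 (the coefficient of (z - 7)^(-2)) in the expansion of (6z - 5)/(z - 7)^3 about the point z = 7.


Step 1: Write the numerator in powers of (z - 7): 6z - 5 = 6(z - 7) + (6*7 - 5) = 6(z - 7) + 37
Step 2: Divide by (z - 7)^3: f(z) = 37(z - 7)^(-3) + 6(z - 7)^(-2)
Step 3: This finite sum is the Laurent series of f about z = 7.
Step 4: Coefficient of (z - 7)^(-2) = coefficient of (z - 7) in the re-centred numerator = 6

6


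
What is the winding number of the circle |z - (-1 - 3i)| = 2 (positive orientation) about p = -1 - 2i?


Step 1: Center c = (-1, -3), radius = 2
Step 2: |p - c|^2 = 0^2 + 1^2 = 1
Step 3: r^2 = 4
Step 4: |p-c| < r so winding number = 1

1


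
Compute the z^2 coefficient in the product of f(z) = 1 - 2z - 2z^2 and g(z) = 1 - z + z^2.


Step 1: z^2 term in f*g comes from: (1)*(z^2) + (-2z)*(-z) + (-2z^2)*(1)
Step 2: = 1 + 2 - 2
Step 3: = 1

1


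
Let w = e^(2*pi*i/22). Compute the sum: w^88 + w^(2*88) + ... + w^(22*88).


Step 1: The sum sum_{j=1}^{n} w^(k*j) equals n if n | k, else 0.
Step 2: Here n = 22, k = 88
Step 3: Does n divide k? 22 | 88 -> True
Step 4: Sum = 22

22


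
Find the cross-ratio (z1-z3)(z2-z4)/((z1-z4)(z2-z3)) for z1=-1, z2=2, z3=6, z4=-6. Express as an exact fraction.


Step 1: (z1-z3)(z2-z4) = (-7) * 8 = -56
Step 2: (z1-z4)(z2-z3) = 5 * (-4) = -20
Step 3: Cross-ratio = 56/20 = 14/5

14/5


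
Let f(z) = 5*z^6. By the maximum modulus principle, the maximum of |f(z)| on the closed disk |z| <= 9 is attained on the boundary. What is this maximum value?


Step 1: On |z| = 9, |f(z)| = 5 * |z|^6 = 5 * 9^6
Step 2: By maximum modulus principle, maximum is on boundary.
Step 3: Maximum = 5 * 531441 = 2657205

2657205


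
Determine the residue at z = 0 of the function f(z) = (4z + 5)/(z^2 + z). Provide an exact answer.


Step 1: Q(z) = z^2 + z = (z)(z + 1)
Step 2: Q'(z) = 2z + 1
Step 3: Q'(0) = 1, P(0) = 5
Step 4: Res = P(0)/Q'(0) = 5/1 = 5

5


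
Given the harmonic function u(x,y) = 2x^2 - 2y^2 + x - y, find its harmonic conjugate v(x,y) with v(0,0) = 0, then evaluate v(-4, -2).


Step 1: v_x = -u_y = 4y + 1
Step 2: v_y = u_x = 4x + 1
Step 3: v = 4xy + x + y + C
Step 4: v(0,0) = 0 => C = 0
Step 5: v(-4, -2) = 26

26


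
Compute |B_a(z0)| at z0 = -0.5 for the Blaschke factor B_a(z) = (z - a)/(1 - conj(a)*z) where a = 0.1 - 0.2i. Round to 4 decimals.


Step 1: Numerator z0 - a = -0.5 - (0.1 - 0.2i) = -0.6 + 0.2i
Step 2: Denominator 1 - conj(a)*z0 = 1 - (0.1 + 0.2i)*(-0.5) = 1.05 + 0.1i
Step 3: |z0 - a|^2 = (-0.6)^2 + 0.2^2 = 0.4; |1 - conj(a)*z0|^2 = 1.05^2 + 0.1^2 = 1.1125
Step 4: |B_a(-0.5)| = sqrt(0.4 / 1.1125) = sqrt(0.359551)
Step 5: = 0.5996

0.5996


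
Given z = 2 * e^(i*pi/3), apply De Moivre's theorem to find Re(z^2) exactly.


Step 1: By De Moivre's theorem, z^2 = 2^2 * e^(i*2*pi/3) = 4 * (cos(2*pi/3) + i*sin(2*pi/3))
Step 2: |z|^2 = 2^2 = 4
Step 3: The angle 2*pi/3 already lies in [0, 2*pi)
Step 4: cos(2*pi/3) = -1/2
Step 5: Re(z^2) = 4 * (-1/2) = -2

-2


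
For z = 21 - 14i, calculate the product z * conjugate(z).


Step 1: conj(z) = 21 + 14i
Step 2: z * conj(z) = 21^2 + (-14)^2
Step 3: = 441 + 196 = 637

637


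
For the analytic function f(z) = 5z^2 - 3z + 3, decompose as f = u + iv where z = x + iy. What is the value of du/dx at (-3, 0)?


Step 1: f(z) = 5(x+iy)^2 - 3(x+iy) + 3
Step 2: u = 5(x^2 - y^2) - 3x + 3
Step 3: u_x = 10x - 3
Step 4: At (-3, 0): u_x = -30 - 3 = -33

-33


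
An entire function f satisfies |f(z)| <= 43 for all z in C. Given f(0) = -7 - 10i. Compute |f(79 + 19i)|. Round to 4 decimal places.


Step 1: By Liouville's theorem, a bounded entire function is constant.
Step 2: f(z) = f(0) = -7 - 10i for all z.
Step 3: |f(w)| = |-7 - 10i| = sqrt(49 + 100)
Step 4: = 12.2066

12.2066


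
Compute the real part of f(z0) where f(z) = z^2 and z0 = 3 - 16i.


Step 1: z0 = 3 - 16i
Step 2: z0^2 = 3^2 - (-16)^2 - 96i
Step 3: real part = 9 - 256 = -247

-247


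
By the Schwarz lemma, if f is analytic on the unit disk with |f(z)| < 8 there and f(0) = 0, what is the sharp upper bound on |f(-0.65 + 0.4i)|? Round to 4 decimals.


Step 1: g = f/8 maps D -> D with g(0) = 0, so by the Schwarz lemma |g(z)| <= |z|, i.e. |f(z)| <= 8|z|; this is sharp (f(z) = 8z).
Step 2: |z0|^2 = (-0.65)^2 + 0.4^2 = 0.5825
Step 3: |z0| = sqrt(0.5825) = 0.763217
Step 4: Best bound = 8 * |z0| = 8 * 0.763217 = 6.1057

6.1057


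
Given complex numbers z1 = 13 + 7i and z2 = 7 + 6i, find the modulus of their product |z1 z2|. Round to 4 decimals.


Step 1: |z1| = sqrt(13^2 + 7^2) = sqrt(218)
Step 2: |z2| = sqrt(7^2 + 6^2) = sqrt(85)
Step 3: |z1*z2| = |z1|*|z2| = sqrt(218) * sqrt(85) = sqrt(218 * 85) = sqrt(18530)
Step 4: = 136.1249

136.1249


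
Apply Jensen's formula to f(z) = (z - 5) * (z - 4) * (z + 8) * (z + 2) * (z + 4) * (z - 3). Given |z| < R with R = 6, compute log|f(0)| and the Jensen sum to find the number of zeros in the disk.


Jensen's formula: (1/2pi)*integral log|f(Re^it)|dt = log|f(0)| + sum_{|a_k|<R} log(R/|a_k|)
Step 1: f(0) = (-5) * (-4) * 8 * 2 * 4 * (-3) = -3840
Step 2: log|f(0)| = log|5| + log|4| + log|-8| + log|-2| + log|-4| + log|3| = 8.2532
Step 3: Zeros inside |z| < 6: 5, 4, -2, -4, 3
Step 4: Jensen sum = log(6/5) + log(6/4) + log(6/2) + log(6/4) + log(6/3) = 2.785
Step 5: n(R) = number of terms in the Jensen sum = count of zeros inside |z| < 6 = 5

5


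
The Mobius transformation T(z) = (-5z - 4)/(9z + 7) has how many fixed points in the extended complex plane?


Step 1: Fixed points satisfy T(z) = z
Step 2: 9z^2 + 12z + 4 = 0
Step 3: Discriminant = 12^2 - 4*9*4 = 0
Step 4: Number of fixed points = 1

1


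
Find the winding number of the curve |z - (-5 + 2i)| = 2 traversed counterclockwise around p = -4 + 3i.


Step 1: Center c = (-5, 2), radius = 2
Step 2: |p - c|^2 = 1^2 + 1^2 = 2
Step 3: r^2 = 4
Step 4: |p-c| < r so winding number = 1

1


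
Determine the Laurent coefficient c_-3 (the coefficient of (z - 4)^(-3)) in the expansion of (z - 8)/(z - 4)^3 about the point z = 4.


Step 1: Write the numerator in powers of (z - 4): z - 8 = (z - 4) + (1*4 - 8) = (z - 4) - 4
Step 2: Divide by (z - 4)^3: f(z) = -4(z - 4)^(-3) + (z - 4)^(-2)
Step 3: This finite sum is the Laurent series of f about z = 4.
Step 4: Coefficient of (z - 4)^(-3) = 1*4 - 8 = -4

-4


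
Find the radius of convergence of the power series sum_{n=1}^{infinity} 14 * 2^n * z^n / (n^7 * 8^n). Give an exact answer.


Step 1: General term a_n = 14 * 2^n / (n^7 * 8^n)
Step 2: By the root test, |a_n|^(1/n) = 14^(1/n) * 2 / (n^(7/n) * 8) -> 2/8 as n -> infinity (since 14^(1/n) -> 1 and n^(7/n) -> 1)
Step 3: R = 1/lim|a_n|^(1/n) = 8/2 = 4

4


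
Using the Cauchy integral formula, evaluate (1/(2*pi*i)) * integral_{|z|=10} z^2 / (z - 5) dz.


Step 1: f(z) = z^2, a = 5 is inside |z| = 10
Step 2: By Cauchy integral formula: (1/(2pi*i)) * integral = f(a)
Step 3: f(5) = 5^2 = 25

25


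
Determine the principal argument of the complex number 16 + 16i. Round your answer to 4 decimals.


Step 1: z = 16 + 16i
Step 2: arg(z) = atan2(16, 16)
Step 3: arg(z) = 0.7854

0.7854


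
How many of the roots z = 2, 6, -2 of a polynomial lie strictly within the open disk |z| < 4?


Step 1: Check each root:
  z = 2: |2| = 2 < 4
  z = 6: |6| = 6 >= 4
  z = -2: |-2| = 2 < 4
Step 2: Count = 2

2


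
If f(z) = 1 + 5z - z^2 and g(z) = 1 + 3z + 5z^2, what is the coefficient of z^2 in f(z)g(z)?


Step 1: z^2 term in f*g comes from: (1)*(5z^2) + (5z)*(3z) + (-z^2)*(1)
Step 2: = 5 + 15 - 1
Step 3: = 19

19


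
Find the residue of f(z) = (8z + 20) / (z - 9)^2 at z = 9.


Step 1: Pole of order 2 at z = 9
Step 2: Res = lim d/dz [(z - 9)^2 * f(z)] as z -> 9
Step 3: (z - 9)^2 * f(z) = 8z + 20
Step 4: d/dz[8z + 20] = 8

8


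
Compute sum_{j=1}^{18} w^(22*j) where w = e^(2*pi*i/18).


Step 1: The sum sum_{j=1}^{n} w^(k*j) equals n if n | k, else 0.
Step 2: Here n = 18, k = 22
Step 3: Does n divide k? 18 | 22 -> False
Step 4: Sum = 0

0


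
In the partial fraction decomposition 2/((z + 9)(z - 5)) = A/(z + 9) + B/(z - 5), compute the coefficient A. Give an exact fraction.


Step 1: Multiply both sides by (z + 9) and set z = -9
Step 2: A = 2 / (-9 - 5)
Step 3: A = 2 / (-14)
Step 4: A = -1/7

-1/7


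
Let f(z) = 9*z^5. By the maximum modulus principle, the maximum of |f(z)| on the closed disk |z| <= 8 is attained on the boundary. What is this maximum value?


Step 1: On |z| = 8, |f(z)| = 9 * |z|^5 = 9 * 8^5
Step 2: By maximum modulus principle, maximum is on boundary.
Step 3: Maximum = 9 * 32768 = 294912

294912


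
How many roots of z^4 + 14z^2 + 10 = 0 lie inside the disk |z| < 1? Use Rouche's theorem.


Step 1: On |z| = 1 the three terms have sizes |z^4| = 1^4 = 1, |14z^2| = 14*1^2 = 14, |10| = 10
Step 2: The dominant term is g(z) = 14z^2; let h(z) = z^4 + 10 so f = g + h
Step 3: On |z| = 1: |g| = 14 and |h| <= 1 + 10 = 11
Step 4: Since 14 > 11, |h| < |g| on |z| = 1, so by Rouche f has the same number of zeros as g inside |z| < 1
Step 5: g(z) = 14z^2 has 2 zeros (at the origin, multiplicity 2) inside |z| < 1. Answer = 2

2


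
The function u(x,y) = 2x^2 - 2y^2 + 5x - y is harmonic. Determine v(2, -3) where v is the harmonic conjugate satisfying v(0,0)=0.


Step 1: v_x = -u_y = 4y + 1
Step 2: v_y = u_x = 4x + 5
Step 3: v = 4xy + x + 5y + C
Step 4: v(0,0) = 0 => C = 0
Step 5: v(2, -3) = -37

-37


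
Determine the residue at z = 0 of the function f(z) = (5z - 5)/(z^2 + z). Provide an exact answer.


Step 1: Q(z) = z^2 + z = (z)(z + 1)
Step 2: Q'(z) = 2z + 1
Step 3: Q'(0) = 1, P(0) = -5
Step 4: Res = P(0)/Q'(0) = -5/1 = -5

-5


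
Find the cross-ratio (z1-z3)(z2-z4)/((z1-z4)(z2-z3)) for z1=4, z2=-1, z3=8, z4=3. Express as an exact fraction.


Step 1: (z1-z3)(z2-z4) = (-4) * (-4) = 16
Step 2: (z1-z4)(z2-z3) = 1 * (-9) = -9
Step 3: Cross-ratio = -16/9 = -16/9

-16/9


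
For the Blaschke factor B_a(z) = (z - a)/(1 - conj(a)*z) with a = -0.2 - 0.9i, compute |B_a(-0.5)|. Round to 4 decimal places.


Step 1: Numerator z0 - a = -0.5 - (-0.2 - 0.9i) = -0.3 + 0.9i
Step 2: Denominator 1 - conj(a)*z0 = 1 - (-0.2 + 0.9i)*(-0.5) = 0.9 + 0.45i
Step 3: |z0 - a|^2 = (-0.3)^2 + 0.9^2 = 0.9; |1 - conj(a)*z0|^2 = 0.9^2 + 0.45^2 = 1.0125
Step 4: |B_a(-0.5)| = sqrt(0.9 / 1.0125) = sqrt(0.888889)
Step 5: = 0.9428

0.9428


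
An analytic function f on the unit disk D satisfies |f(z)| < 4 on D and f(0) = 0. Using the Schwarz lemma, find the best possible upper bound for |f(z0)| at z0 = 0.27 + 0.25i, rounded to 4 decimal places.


Step 1: g = f/4 maps D -> D with g(0) = 0, so by the Schwarz lemma |g(z)| <= |z|, i.e. |f(z)| <= 4|z|; this is sharp (f(z) = 4z).
Step 2: |z0|^2 = 0.27^2 + 0.25^2 = 0.1354
Step 3: |z0| = sqrt(0.1354) = 0.367967
Step 4: Best bound = 4 * |z0| = 4 * 0.367967 = 1.4719

1.4719


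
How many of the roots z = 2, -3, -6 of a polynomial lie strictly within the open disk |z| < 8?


Step 1: Check each root:
  z = 2: |2| = 2 < 8
  z = -3: |-3| = 3 < 8
  z = -6: |-6| = 6 < 8
Step 2: Count = 3

3


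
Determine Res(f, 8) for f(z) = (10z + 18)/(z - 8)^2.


Step 1: Pole of order 2 at z = 8
Step 2: Res = lim d/dz [(z - 8)^2 * f(z)] as z -> 8
Step 3: (z - 8)^2 * f(z) = 10z + 18
Step 4: d/dz[10z + 18] = 10

10


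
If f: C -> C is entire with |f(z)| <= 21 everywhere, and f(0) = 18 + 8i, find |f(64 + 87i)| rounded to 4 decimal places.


Step 1: By Liouville's theorem, a bounded entire function is constant.
Step 2: f(z) = f(0) = 18 + 8i for all z.
Step 3: |f(w)| = |18 + 8i| = sqrt(324 + 64)
Step 4: = 19.6977

19.6977


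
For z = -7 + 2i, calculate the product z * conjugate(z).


Step 1: conj(z) = -7 - 2i
Step 2: z * conj(z) = (-7)^2 + 2^2
Step 3: = 49 + 4 = 53

53


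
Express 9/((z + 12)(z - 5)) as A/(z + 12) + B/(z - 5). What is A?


Step 1: Multiply both sides by (z + 12) and set z = -12
Step 2: A = 9 / (-12 - 5)
Step 3: A = 9 / (-17)
Step 4: A = -9/17

-9/17


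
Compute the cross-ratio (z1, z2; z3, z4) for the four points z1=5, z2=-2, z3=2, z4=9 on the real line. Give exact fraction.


Step 1: (z1-z3)(z2-z4) = 3 * (-11) = -33
Step 2: (z1-z4)(z2-z3) = (-4) * (-4) = 16
Step 3: Cross-ratio = -33/16 = -33/16

-33/16


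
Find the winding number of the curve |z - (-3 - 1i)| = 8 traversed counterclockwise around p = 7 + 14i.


Step 1: Center c = (-3, -1), radius = 8
Step 2: |p - c|^2 = 10^2 + 15^2 = 325
Step 3: r^2 = 64
Step 4: |p-c| > r so winding number = 0

0


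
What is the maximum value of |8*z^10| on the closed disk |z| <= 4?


Step 1: On |z| = 4, |f(z)| = 8 * |z|^10 = 8 * 4^10
Step 2: By maximum modulus principle, maximum is on boundary.
Step 3: Maximum = 8 * 1048576 = 8388608

8388608


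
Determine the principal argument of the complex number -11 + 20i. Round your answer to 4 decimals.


Step 1: z = -11 + 20i
Step 2: arg(z) = atan2(20, -11)
Step 3: arg(z) = 2.0736

2.0736


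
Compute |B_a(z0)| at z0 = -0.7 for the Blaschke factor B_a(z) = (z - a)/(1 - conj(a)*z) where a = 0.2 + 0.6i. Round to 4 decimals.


Step 1: Numerator z0 - a = -0.7 - (0.2 + 0.6i) = -0.9 - 0.6i
Step 2: Denominator 1 - conj(a)*z0 = 1 - (0.2 - 0.6i)*(-0.7) = 1.14 - 0.42i
Step 3: |z0 - a|^2 = (-0.9)^2 + (-0.6)^2 = 1.17; |1 - conj(a)*z0|^2 = 1.14^2 + (-0.42)^2 = 1.476
Step 4: |B_a(-0.7)| = sqrt(1.17 / 1.476) = sqrt(0.792683)
Step 5: = 0.8903

0.8903


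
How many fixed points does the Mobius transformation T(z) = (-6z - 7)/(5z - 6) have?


Step 1: Fixed points satisfy T(z) = z
Step 2: 5z^2 + 7 = 0
Step 3: Discriminant = 0^2 - 4*5*7 = -140
Step 4: Number of fixed points = 2

2
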